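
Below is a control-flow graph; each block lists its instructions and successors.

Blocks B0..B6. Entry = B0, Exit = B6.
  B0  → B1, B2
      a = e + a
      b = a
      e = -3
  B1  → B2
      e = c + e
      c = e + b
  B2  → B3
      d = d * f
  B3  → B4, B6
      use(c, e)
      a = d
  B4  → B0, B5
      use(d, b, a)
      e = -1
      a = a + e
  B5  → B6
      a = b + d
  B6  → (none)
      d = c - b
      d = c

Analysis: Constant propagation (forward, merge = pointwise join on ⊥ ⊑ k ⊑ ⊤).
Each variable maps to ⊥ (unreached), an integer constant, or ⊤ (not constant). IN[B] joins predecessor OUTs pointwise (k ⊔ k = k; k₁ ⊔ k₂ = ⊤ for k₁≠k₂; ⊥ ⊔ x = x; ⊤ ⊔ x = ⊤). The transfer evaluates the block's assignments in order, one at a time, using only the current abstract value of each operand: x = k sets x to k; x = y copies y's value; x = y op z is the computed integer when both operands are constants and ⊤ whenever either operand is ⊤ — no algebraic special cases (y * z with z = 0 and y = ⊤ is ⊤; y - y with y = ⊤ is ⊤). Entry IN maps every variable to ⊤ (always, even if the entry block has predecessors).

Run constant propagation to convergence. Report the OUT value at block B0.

Answer: {a: ⊤, b: ⊤, c: ⊤, d: ⊤, e: -3, f: ⊤}

Trace:
Converged values:
  B0:   IN=(all ⊤)   OUT={e:-3; rest ⊤}
  B1:   IN={e:-3; rest ⊤}   OUT=(all ⊤)
  B2:   IN=(all ⊤)   OUT=(all ⊤)
  B3:   IN=(all ⊤)   OUT=(all ⊤)
  B4:   IN=(all ⊤)   OUT={e:-1; rest ⊤}
  B5:   IN={e:-1; rest ⊤}   OUT={e:-1; rest ⊤}
  B6:   IN=(all ⊤)   OUT=(all ⊤)

Merge at B0 (entry node, so the boundary value (all ⊤) is joined with the incoming edge(s)): IN[B0] = (all ⊤) ⊔ OUT[B4] = {a: ⊤, b: ⊤, c: ⊤, d: ⊤, e: ⊤, f: ⊤}
Applying B0's transfer function to that IN value gives OUT[B0] (row B0 above).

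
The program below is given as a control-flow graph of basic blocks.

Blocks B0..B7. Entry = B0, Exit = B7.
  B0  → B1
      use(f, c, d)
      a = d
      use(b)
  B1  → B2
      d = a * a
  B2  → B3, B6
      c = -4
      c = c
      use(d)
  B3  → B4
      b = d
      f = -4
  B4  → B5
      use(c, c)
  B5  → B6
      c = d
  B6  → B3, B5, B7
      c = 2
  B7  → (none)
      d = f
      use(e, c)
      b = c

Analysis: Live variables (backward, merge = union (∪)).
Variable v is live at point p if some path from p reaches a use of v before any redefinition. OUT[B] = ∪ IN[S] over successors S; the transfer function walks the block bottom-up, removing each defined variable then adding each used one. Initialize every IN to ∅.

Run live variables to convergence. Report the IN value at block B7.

Answer: {c, e, f}

Working:
Per-block solution:
  B0:  IN={b, c, d, e, f}  OUT={a, e, f}
  B1:  IN={a, e, f}  OUT={d, e, f}
  B2:  IN={d, e, f}  OUT={c, d, e, f}
  B3:  IN={c, d, e}  OUT={c, d, e, f}
  B4:  IN={c, d, e, f}  OUT={d, e, f}
  B5:  IN={d, e, f}  OUT={d, e, f}
  B6:  IN={d, e, f}  OUT={c, d, e, f}
  B7:  IN={c, e, f}  OUT={}

B7 is the boundary node: OUT[B7] = {}
Applying B7's transfer function to that OUT value gives IN[B7] (row B7 above).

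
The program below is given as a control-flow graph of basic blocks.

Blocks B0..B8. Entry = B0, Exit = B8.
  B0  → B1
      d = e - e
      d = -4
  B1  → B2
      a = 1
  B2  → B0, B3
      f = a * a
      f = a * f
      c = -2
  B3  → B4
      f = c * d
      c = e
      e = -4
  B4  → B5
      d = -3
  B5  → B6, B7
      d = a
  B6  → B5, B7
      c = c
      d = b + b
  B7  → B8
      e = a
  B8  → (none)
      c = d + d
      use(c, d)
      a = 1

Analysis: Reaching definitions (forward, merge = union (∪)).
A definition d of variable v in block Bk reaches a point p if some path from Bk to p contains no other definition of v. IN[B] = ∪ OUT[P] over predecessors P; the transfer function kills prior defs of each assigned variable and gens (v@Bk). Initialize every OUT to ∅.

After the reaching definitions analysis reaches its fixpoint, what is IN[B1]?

Per-block solution:
  B0:   IN={a@B1, c@B2, d@B0, f@B2}   OUT={a@B1, c@B2, d@B0, f@B2}
  B1:   IN={a@B1, c@B2, d@B0, f@B2}   OUT={a@B1, c@B2, d@B0, f@B2}
  B2:   IN={a@B1, c@B2, d@B0, f@B2}   OUT={a@B1, c@B2, d@B0, f@B2}
  B3:   IN={a@B1, c@B2, d@B0, f@B2}   OUT={a@B1, c@B3, d@B0, e@B3, f@B3}
  B4:   IN={a@B1, c@B3, d@B0, e@B3, f@B3}   OUT={a@B1, c@B3, d@B4, e@B3, f@B3}
  B5:   IN={a@B1, c@B3, c@B6, d@B4, d@B6, e@B3, f@B3}   OUT={a@B1, c@B3, c@B6, d@B5, e@B3, f@B3}
  B6:   IN={a@B1, c@B3, c@B6, d@B5, e@B3, f@B3}   OUT={a@B1, c@B6, d@B6, e@B3, f@B3}
  B7:   IN={a@B1, c@B3, c@B6, d@B5, d@B6, e@B3, f@B3}   OUT={a@B1, c@B3, c@B6, d@B5, d@B6, e@B7, f@B3}
  B8:   IN={a@B1, c@B3, c@B6, d@B5, d@B6, e@B7, f@B3}   OUT={a@B8, c@B8, d@B5, d@B6, e@B7, f@B3}

Merge at B1: IN[B1] = OUT[B0] = {a@B1, c@B2, d@B0, f@B2}

Answer: {a@B1, c@B2, d@B0, f@B2}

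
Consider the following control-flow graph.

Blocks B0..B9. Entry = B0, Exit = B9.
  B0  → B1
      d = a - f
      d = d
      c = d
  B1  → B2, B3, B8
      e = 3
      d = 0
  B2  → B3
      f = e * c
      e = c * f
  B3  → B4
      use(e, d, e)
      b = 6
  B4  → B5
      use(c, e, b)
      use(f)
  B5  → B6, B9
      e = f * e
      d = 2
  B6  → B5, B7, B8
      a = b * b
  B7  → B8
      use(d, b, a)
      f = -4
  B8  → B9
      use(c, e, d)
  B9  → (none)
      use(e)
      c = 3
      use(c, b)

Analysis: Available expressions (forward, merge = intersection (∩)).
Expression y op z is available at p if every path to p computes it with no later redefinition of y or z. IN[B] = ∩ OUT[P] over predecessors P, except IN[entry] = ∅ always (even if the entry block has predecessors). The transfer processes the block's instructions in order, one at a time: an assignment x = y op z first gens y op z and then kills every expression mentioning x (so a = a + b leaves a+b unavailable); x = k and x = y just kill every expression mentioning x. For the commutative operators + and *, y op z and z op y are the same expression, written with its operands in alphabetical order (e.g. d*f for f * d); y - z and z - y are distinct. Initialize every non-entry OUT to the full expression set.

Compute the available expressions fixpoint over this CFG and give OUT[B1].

Converged values:
  B0: | IN={} | OUT={a-f}
  B1: | IN={a-f} | OUT={a-f}
  B2: | IN={a-f} | OUT={c*f}
  B3: | IN={} | OUT={}
  B4: | IN={} | OUT={}
  B5: | IN={} | OUT={}
  B6: | IN={} | OUT={b*b}
  B7: | IN={b*b} | OUT={b*b}
  B8: | IN={} | OUT={}
  B9: | IN={} | OUT={}

Merge at B1: IN[B1] = OUT[B0] = {a-f}
Applying B1's transfer function to that IN value gives OUT[B1] (row B1 above).

Answer: {a-f}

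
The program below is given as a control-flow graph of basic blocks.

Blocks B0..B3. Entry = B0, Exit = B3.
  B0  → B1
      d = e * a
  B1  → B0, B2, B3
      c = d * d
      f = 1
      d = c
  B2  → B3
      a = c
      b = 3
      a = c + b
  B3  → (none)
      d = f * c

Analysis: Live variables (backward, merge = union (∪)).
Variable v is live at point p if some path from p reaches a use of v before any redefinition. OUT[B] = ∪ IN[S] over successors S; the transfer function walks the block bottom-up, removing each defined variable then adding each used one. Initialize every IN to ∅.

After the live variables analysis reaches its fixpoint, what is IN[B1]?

Answer: {a, d, e}

Derivation:
Converged values:
  B0:   IN={a, e}   OUT={a, d, e}
  B1:   IN={a, d, e}   OUT={a, c, e, f}
  B2:   IN={c, f}   OUT={c, f}
  B3:   IN={c, f}   OUT={}

Merge at B1: OUT[B1] = IN[B0] ⊔ IN[B2] ⊔ IN[B3] = {a, c, e, f}
Applying B1's transfer function to that OUT value gives IN[B1] (row B1 above).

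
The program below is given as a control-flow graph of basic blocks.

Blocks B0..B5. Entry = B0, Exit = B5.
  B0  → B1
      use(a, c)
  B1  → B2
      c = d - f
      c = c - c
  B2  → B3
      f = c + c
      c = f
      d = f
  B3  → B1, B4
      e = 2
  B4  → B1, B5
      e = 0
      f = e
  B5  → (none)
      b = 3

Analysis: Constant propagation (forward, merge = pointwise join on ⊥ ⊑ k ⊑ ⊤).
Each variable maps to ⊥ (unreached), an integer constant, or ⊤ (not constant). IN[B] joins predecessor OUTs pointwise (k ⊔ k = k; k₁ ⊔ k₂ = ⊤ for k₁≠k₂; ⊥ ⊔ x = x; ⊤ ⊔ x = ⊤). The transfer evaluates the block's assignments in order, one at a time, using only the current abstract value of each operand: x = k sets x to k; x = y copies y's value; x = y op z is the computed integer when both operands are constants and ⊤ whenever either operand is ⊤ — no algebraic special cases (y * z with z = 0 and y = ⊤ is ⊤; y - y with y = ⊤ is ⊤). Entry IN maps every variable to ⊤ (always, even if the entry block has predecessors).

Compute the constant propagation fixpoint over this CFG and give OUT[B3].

Converged values:
  B0: | IN=(all ⊤) | OUT=(all ⊤)
  B1: | IN=(all ⊤) | OUT=(all ⊤)
  B2: | IN=(all ⊤) | OUT=(all ⊤)
  B3: | IN=(all ⊤) | OUT={e:2; rest ⊤}
  B4: | IN={e:2; rest ⊤} | OUT={e:0, f:0; rest ⊤}
  B5: | IN={e:0, f:0; rest ⊤} | OUT={b:3, e:0, f:0; rest ⊤}

Merge at B3: IN[B3] = OUT[B2] = {a: ⊤, b: ⊤, c: ⊤, d: ⊤, e: ⊤, f: ⊤}
Applying B3's transfer function to that IN value gives OUT[B3] (row B3 above).

Answer: {a: ⊤, b: ⊤, c: ⊤, d: ⊤, e: 2, f: ⊤}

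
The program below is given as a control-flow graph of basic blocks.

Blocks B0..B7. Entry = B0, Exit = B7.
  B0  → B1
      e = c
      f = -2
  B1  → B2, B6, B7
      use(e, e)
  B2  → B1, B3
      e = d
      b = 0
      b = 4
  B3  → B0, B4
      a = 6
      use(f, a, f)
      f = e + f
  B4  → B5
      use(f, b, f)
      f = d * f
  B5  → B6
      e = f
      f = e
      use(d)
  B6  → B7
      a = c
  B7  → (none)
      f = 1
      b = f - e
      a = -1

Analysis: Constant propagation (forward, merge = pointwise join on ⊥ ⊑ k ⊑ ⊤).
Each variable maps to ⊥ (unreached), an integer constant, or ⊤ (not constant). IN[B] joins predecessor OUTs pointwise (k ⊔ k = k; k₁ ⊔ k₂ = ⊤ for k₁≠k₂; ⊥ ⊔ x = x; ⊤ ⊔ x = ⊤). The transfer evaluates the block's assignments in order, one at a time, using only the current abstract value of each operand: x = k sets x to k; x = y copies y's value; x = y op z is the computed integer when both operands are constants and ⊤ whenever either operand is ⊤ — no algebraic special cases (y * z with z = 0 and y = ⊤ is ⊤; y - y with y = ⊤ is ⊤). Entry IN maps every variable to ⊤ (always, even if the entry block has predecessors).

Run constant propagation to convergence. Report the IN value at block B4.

Converged values:
  B0:  IN=(all ⊤)  OUT={f:-2; rest ⊤}
  B1:  IN={f:-2; rest ⊤}  OUT={f:-2; rest ⊤}
  B2:  IN={f:-2; rest ⊤}  OUT={b:4, f:-2; rest ⊤}
  B3:  IN={b:4, f:-2; rest ⊤}  OUT={a:6, b:4; rest ⊤}
  B4:  IN={a:6, b:4; rest ⊤}  OUT={a:6, b:4; rest ⊤}
  B5:  IN={a:6, b:4; rest ⊤}  OUT={a:6, b:4; rest ⊤}
  B6:  IN=(all ⊤)  OUT=(all ⊤)
  B7:  IN=(all ⊤)  OUT={a:-1, f:1; rest ⊤}

Merge at B4: IN[B4] = OUT[B3] = {a: 6, b: 4, c: ⊤, d: ⊤, e: ⊤, f: ⊤}

Answer: {a: 6, b: 4, c: ⊤, d: ⊤, e: ⊤, f: ⊤}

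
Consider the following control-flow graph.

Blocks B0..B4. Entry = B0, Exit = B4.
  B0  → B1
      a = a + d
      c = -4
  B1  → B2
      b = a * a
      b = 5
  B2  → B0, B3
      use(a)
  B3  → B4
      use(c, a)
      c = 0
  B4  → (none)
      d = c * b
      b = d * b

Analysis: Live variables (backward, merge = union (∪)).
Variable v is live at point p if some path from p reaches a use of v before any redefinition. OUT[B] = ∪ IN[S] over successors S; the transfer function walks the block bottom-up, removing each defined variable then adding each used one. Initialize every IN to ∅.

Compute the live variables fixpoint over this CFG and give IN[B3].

Answer: {a, b, c}

Trace:
Per-block solution:
  B0:  IN={a, d}  OUT={a, c, d}
  B1:  IN={a, c, d}  OUT={a, b, c, d}
  B2:  IN={a, b, c, d}  OUT={a, b, c, d}
  B3:  IN={a, b, c}  OUT={b, c}
  B4:  IN={b, c}  OUT={}

Merge at B3: OUT[B3] = IN[B4] = {b, c}
Applying B3's transfer function to that OUT value gives IN[B3] (row B3 above).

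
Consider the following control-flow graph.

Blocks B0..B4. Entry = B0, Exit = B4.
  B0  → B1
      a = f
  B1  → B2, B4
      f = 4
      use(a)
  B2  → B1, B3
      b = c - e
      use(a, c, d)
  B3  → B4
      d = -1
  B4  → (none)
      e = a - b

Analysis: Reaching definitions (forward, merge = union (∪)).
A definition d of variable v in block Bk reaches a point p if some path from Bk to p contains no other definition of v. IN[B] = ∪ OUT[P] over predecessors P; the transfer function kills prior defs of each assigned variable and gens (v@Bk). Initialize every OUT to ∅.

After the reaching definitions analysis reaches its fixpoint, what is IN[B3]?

Answer: {a@B0, b@B2, f@B1}

Working:
Fixpoint table:
  B0: | IN={} | OUT={a@B0}
  B1: | IN={a@B0, b@B2, f@B1} | OUT={a@B0, b@B2, f@B1}
  B2: | IN={a@B0, b@B2, f@B1} | OUT={a@B0, b@B2, f@B1}
  B3: | IN={a@B0, b@B2, f@B1} | OUT={a@B0, b@B2, d@B3, f@B1}
  B4: | IN={a@B0, b@B2, d@B3, f@B1} | OUT={a@B0, b@B2, d@B3, e@B4, f@B1}

Merge at B3: IN[B3] = OUT[B2] = {a@B0, b@B2, f@B1}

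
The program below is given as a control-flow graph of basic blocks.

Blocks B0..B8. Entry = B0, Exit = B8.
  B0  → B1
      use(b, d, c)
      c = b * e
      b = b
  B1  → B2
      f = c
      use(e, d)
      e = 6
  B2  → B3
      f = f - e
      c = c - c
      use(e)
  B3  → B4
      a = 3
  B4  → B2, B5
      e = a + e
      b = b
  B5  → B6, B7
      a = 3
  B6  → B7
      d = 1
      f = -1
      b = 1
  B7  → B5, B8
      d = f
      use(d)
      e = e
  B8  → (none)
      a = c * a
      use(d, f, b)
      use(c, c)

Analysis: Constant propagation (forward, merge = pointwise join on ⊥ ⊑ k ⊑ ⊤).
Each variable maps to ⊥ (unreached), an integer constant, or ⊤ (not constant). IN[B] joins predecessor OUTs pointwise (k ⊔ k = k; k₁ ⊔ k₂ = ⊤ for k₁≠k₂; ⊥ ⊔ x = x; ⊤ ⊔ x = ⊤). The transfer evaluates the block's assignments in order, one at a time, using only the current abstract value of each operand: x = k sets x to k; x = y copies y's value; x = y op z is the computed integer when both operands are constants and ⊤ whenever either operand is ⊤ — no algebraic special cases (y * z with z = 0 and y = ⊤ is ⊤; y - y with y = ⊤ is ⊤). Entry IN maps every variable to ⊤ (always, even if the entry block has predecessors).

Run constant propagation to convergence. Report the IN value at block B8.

Per-block solution:
  B0:  IN=(all ⊤)  OUT=(all ⊤)
  B1:  IN=(all ⊤)  OUT={e:6; rest ⊤}
  B2:  IN=(all ⊤)  OUT=(all ⊤)
  B3:  IN=(all ⊤)  OUT={a:3; rest ⊤}
  B4:  IN={a:3; rest ⊤}  OUT={a:3; rest ⊤}
  B5:  IN={a:3; rest ⊤}  OUT={a:3; rest ⊤}
  B6:  IN={a:3; rest ⊤}  OUT={a:3, b:1, d:1, f:-1; rest ⊤}
  B7:  IN={a:3; rest ⊤}  OUT={a:3; rest ⊤}
  B8:  IN={a:3; rest ⊤}  OUT=(all ⊤)

Merge at B8: IN[B8] = OUT[B7] = {a: 3, b: ⊤, c: ⊤, d: ⊤, e: ⊤, f: ⊤}

Answer: {a: 3, b: ⊤, c: ⊤, d: ⊤, e: ⊤, f: ⊤}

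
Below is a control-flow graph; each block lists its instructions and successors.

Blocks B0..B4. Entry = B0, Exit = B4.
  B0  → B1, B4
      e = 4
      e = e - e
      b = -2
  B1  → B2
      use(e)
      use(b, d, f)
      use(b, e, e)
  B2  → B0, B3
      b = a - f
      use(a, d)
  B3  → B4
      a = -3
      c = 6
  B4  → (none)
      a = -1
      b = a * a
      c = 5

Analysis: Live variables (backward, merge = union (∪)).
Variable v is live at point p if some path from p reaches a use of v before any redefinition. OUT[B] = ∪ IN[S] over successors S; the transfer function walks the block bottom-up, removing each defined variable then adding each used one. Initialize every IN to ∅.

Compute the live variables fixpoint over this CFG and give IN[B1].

Per-block solution:
  B0:   IN={a, d, f}   OUT={a, b, d, e, f}
  B1:   IN={a, b, d, e, f}   OUT={a, d, f}
  B2:   IN={a, d, f}   OUT={a, d, f}
  B3:   IN={}   OUT={}
  B4:   IN={}   OUT={}

Merge at B1: OUT[B1] = IN[B2] = {a, d, f}
Applying B1's transfer function to that OUT value gives IN[B1] (row B1 above).

Answer: {a, b, d, e, f}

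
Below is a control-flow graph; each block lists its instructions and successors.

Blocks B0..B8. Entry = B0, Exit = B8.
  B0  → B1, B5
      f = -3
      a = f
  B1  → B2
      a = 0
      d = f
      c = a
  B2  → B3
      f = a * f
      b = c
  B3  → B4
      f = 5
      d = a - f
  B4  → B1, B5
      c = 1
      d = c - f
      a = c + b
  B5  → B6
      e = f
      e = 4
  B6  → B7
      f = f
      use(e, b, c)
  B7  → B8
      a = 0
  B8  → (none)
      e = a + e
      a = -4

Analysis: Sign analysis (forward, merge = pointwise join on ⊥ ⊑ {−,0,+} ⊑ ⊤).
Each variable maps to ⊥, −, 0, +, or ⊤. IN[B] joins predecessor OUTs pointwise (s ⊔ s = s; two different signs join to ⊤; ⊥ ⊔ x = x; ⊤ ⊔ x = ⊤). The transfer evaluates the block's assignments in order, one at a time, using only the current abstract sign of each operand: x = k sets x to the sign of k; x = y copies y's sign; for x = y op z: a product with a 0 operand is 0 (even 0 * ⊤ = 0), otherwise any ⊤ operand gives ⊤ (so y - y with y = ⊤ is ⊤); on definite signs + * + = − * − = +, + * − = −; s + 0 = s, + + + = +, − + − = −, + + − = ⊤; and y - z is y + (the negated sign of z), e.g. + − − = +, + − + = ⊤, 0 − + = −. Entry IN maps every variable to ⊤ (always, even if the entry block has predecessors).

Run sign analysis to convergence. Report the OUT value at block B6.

Answer: {a: ⊤, b: ⊤, c: ⊤, d: ⊤, e: +, f: ⊤}

Trace:
Converged values:
  B0:  IN=(all ⊤)  OUT={a:-, f:-; rest ⊤}
  B1:  IN=(all ⊤)  OUT={a:0, c:0; rest ⊤}
  B2:  IN={a:0, c:0; rest ⊤}  OUT={a:0, b:0, c:0, f:0; rest ⊤}
  B3:  IN={a:0, b:0, c:0, f:0; rest ⊤}  OUT={a:0, b:0, c:0, d:-, f:+; rest ⊤}
  B4:  IN={a:0, b:0, c:0, d:-, f:+; rest ⊤}  OUT={a:+, b:0, c:+, f:+; rest ⊤}
  B5:  IN=(all ⊤)  OUT={e:+; rest ⊤}
  B6:  IN={e:+; rest ⊤}  OUT={e:+; rest ⊤}
  B7:  IN={e:+; rest ⊤}  OUT={a:0, e:+; rest ⊤}
  B8:  IN={a:0, e:+; rest ⊤}  OUT={a:-, e:+; rest ⊤}

Merge at B6: IN[B6] = OUT[B5] = {a: ⊤, b: ⊤, c: ⊤, d: ⊤, e: +, f: ⊤}
Applying B6's transfer function to that IN value gives OUT[B6] (row B6 above).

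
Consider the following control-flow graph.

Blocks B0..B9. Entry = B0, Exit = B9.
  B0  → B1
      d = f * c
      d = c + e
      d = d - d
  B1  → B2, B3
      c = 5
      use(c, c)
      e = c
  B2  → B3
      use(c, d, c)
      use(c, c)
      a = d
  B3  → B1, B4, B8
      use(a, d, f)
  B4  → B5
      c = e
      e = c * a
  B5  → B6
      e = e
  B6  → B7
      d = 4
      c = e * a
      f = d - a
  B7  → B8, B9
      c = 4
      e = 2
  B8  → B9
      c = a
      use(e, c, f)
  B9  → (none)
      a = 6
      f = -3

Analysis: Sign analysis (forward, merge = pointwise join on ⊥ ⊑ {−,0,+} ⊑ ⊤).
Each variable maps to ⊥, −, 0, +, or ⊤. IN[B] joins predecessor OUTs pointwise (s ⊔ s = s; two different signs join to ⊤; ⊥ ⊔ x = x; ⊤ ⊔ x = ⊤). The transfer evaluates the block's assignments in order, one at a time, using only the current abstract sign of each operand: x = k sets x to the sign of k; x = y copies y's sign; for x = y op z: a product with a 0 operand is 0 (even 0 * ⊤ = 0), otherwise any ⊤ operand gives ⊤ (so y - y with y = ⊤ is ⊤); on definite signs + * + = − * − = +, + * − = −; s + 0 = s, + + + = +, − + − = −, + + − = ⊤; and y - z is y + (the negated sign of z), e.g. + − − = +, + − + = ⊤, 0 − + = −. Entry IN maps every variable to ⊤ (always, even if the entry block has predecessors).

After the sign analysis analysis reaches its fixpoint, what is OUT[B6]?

Converged values:
  B0:  IN=(all ⊤)  OUT=(all ⊤)
  B1:  IN=(all ⊤)  OUT={c:+, e:+; rest ⊤}
  B2:  IN={c:+, e:+; rest ⊤}  OUT={c:+, e:+; rest ⊤}
  B3:  IN={c:+, e:+; rest ⊤}  OUT={c:+, e:+; rest ⊤}
  B4:  IN={c:+, e:+; rest ⊤}  OUT={c:+; rest ⊤}
  B5:  IN={c:+; rest ⊤}  OUT={c:+; rest ⊤}
  B6:  IN={c:+; rest ⊤}  OUT={d:+; rest ⊤}
  B7:  IN={d:+; rest ⊤}  OUT={c:+, d:+, e:+; rest ⊤}
  B8:  IN={c:+, e:+; rest ⊤}  OUT={e:+; rest ⊤}
  B9:  IN={e:+; rest ⊤}  OUT={a:+, e:+, f:-; rest ⊤}

Merge at B6: IN[B6] = OUT[B5] = {a: ⊤, b: ⊤, c: +, d: ⊤, e: ⊤, f: ⊤}
Applying B6's transfer function to that IN value gives OUT[B6] (row B6 above).

Answer: {a: ⊤, b: ⊤, c: ⊤, d: +, e: ⊤, f: ⊤}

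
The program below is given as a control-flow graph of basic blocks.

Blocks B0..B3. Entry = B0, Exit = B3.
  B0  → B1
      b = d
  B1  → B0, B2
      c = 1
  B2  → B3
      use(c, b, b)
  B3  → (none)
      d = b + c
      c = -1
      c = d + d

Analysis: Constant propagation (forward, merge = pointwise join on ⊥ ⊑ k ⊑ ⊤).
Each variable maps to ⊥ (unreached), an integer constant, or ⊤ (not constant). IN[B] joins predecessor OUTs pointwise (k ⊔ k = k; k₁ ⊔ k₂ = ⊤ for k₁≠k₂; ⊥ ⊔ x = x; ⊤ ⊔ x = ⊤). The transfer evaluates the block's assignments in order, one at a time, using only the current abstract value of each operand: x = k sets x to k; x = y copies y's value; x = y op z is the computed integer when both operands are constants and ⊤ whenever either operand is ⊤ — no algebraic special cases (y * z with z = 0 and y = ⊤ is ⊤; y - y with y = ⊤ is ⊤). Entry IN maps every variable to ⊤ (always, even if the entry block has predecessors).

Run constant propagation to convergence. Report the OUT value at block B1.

Answer: {a: ⊤, b: ⊤, c: 1, d: ⊤, e: ⊤, f: ⊤}

Working:
Converged values:
  B0:  IN=(all ⊤)  OUT=(all ⊤)
  B1:  IN=(all ⊤)  OUT={c:1; rest ⊤}
  B2:  IN={c:1; rest ⊤}  OUT={c:1; rest ⊤}
  B3:  IN={c:1; rest ⊤}  OUT=(all ⊤)

Merge at B1: IN[B1] = OUT[B0] = {a: ⊤, b: ⊤, c: ⊤, d: ⊤, e: ⊤, f: ⊤}
Applying B1's transfer function to that IN value gives OUT[B1] (row B1 above).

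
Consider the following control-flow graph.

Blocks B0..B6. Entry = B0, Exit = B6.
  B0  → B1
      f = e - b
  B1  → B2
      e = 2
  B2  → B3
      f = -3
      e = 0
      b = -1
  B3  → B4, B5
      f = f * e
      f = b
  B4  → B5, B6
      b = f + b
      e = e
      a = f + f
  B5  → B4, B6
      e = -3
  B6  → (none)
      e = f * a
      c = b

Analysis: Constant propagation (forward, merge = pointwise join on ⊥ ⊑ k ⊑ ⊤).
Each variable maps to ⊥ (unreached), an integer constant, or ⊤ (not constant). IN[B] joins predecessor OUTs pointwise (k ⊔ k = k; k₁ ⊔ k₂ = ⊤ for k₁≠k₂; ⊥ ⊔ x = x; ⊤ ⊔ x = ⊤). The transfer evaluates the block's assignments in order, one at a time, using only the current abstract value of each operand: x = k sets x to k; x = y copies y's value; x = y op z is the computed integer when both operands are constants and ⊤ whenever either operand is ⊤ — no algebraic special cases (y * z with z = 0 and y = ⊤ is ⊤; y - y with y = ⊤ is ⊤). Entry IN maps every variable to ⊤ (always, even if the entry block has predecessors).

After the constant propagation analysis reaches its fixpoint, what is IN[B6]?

Per-block solution:
  B0:  IN=(all ⊤)  OUT=(all ⊤)
  B1:  IN=(all ⊤)  OUT={e:2; rest ⊤}
  B2:  IN={e:2; rest ⊤}  OUT={b:-1, e:0, f:-3; rest ⊤}
  B3:  IN={b:-1, e:0, f:-3; rest ⊤}  OUT={b:-1, e:0, f:-1; rest ⊤}
  B4:  IN={f:-1; rest ⊤}  OUT={a:-2, f:-1; rest ⊤}
  B5:  IN={f:-1; rest ⊤}  OUT={e:-3, f:-1; rest ⊤}
  B6:  IN={f:-1; rest ⊤}  OUT={f:-1; rest ⊤}

Merge at B6: IN[B6] = OUT[B4] ⊔ OUT[B5] = {a: ⊤, b: ⊤, c: ⊤, d: ⊤, e: ⊤, f: -1}

Answer: {a: ⊤, b: ⊤, c: ⊤, d: ⊤, e: ⊤, f: -1}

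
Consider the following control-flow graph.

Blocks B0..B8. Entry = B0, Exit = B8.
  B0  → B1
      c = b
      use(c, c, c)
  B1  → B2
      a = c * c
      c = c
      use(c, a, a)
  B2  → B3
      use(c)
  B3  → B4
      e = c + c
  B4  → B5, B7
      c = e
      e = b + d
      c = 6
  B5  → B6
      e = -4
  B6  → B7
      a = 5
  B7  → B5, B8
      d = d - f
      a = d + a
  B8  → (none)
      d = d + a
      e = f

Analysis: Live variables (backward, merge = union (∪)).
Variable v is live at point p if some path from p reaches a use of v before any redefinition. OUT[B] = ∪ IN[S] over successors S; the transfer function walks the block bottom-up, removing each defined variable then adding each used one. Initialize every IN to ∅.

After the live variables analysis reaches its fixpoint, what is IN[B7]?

Answer: {a, d, f}

Derivation:
Per-block solution:
  B0: | IN={b, d, f} | OUT={b, c, d, f}
  B1: | IN={b, c, d, f} | OUT={a, b, c, d, f}
  B2: | IN={a, b, c, d, f} | OUT={a, b, c, d, f}
  B3: | IN={a, b, c, d, f} | OUT={a, b, d, e, f}
  B4: | IN={a, b, d, e, f} | OUT={a, d, f}
  B5: | IN={d, f} | OUT={d, f}
  B6: | IN={d, f} | OUT={a, d, f}
  B7: | IN={a, d, f} | OUT={a, d, f}
  B8: | IN={a, d, f} | OUT={}

Merge at B7: OUT[B7] = IN[B5] ⊔ IN[B8] = {a, d, f}
Applying B7's transfer function to that OUT value gives IN[B7] (row B7 above).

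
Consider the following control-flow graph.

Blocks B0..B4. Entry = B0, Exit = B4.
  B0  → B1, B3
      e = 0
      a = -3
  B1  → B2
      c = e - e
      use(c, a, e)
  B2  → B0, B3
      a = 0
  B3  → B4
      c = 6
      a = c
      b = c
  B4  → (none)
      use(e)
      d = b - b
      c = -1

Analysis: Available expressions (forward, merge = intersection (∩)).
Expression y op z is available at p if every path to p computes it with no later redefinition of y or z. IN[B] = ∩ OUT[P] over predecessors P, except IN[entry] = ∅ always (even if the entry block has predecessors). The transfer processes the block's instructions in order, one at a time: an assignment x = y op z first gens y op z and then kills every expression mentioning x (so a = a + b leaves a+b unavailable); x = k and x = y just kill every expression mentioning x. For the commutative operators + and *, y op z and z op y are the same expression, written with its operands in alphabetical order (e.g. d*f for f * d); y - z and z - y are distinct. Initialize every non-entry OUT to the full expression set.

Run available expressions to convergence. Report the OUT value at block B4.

Answer: {b-b}

Working:
Fixpoint table:
  B0:  IN={}  OUT={}
  B1:  IN={}  OUT={e-e}
  B2:  IN={e-e}  OUT={e-e}
  B3:  IN={}  OUT={}
  B4:  IN={}  OUT={b-b}

Merge at B4: IN[B4] = OUT[B3] = {}
Applying B4's transfer function to that IN value gives OUT[B4] (row B4 above).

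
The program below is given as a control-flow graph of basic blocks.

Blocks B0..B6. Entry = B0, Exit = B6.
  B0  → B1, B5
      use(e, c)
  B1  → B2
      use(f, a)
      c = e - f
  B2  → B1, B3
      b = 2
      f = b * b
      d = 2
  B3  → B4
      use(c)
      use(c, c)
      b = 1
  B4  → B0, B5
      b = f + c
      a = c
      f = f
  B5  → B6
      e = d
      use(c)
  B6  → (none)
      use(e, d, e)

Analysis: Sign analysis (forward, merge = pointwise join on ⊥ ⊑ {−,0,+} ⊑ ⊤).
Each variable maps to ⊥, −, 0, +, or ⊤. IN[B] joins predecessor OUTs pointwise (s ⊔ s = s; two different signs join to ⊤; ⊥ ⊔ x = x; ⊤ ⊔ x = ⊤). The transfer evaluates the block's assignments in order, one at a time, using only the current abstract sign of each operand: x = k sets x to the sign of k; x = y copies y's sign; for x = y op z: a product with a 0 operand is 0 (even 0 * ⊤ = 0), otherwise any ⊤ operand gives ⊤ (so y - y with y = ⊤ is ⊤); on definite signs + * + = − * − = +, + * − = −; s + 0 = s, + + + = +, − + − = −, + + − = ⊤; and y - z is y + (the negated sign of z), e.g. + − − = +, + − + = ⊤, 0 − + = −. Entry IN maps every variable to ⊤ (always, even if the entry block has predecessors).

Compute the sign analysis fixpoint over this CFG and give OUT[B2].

Fixpoint table:
  B0:  IN=(all ⊤)  OUT=(all ⊤)
  B1:  IN=(all ⊤)  OUT=(all ⊤)
  B2:  IN=(all ⊤)  OUT={b:+, d:+, f:+; rest ⊤}
  B3:  IN={b:+, d:+, f:+; rest ⊤}  OUT={b:+, d:+, f:+; rest ⊤}
  B4:  IN={b:+, d:+, f:+; rest ⊤}  OUT={d:+, f:+; rest ⊤}
  B5:  IN=(all ⊤)  OUT=(all ⊤)
  B6:  IN=(all ⊤)  OUT=(all ⊤)

Merge at B2: IN[B2] = OUT[B1] = {a: ⊤, b: ⊤, c: ⊤, d: ⊤, e: ⊤, f: ⊤}
Applying B2's transfer function to that IN value gives OUT[B2] (row B2 above).

Answer: {a: ⊤, b: +, c: ⊤, d: +, e: ⊤, f: +}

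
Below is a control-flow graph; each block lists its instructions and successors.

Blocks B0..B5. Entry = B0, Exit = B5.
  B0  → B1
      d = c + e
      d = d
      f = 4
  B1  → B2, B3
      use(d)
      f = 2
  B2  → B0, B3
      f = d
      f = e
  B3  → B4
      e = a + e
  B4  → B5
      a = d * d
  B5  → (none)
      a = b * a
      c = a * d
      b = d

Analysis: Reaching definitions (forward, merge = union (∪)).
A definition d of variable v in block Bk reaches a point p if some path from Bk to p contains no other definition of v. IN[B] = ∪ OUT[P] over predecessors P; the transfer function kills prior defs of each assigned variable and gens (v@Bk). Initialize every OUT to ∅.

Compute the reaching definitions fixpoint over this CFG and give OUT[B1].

Per-block solution:
  B0:  IN={d@B0, f@B2}  OUT={d@B0, f@B0}
  B1:  IN={d@B0, f@B0}  OUT={d@B0, f@B1}
  B2:  IN={d@B0, f@B1}  OUT={d@B0, f@B2}
  B3:  IN={d@B0, f@B1, f@B2}  OUT={d@B0, e@B3, f@B1, f@B2}
  B4:  IN={d@B0, e@B3, f@B1, f@B2}  OUT={a@B4, d@B0, e@B3, f@B1, f@B2}
  B5:  IN={a@B4, d@B0, e@B3, f@B1, f@B2}  OUT={a@B5, b@B5, c@B5, d@B0, e@B3, f@B1, f@B2}

Merge at B1: IN[B1] = OUT[B0] = {d@B0, f@B0}
Applying B1's transfer function to that IN value gives OUT[B1] (row B1 above).

Answer: {d@B0, f@B1}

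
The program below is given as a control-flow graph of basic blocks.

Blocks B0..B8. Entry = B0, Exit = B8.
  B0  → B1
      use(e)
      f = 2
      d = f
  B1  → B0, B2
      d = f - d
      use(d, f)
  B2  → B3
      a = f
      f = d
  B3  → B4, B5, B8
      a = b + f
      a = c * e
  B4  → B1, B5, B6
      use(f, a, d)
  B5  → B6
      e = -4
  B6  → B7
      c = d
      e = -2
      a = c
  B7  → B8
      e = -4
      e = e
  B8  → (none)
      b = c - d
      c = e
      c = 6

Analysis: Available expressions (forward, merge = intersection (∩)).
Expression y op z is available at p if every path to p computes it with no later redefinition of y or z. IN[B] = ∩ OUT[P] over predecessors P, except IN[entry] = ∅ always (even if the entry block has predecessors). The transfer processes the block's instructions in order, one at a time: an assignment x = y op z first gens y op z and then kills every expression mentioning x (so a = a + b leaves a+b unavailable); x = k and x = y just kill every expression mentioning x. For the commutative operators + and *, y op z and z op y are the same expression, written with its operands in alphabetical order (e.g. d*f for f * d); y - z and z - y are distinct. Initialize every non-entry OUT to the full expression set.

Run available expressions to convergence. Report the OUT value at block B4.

Answer: {b+f, c*e}

Working:
Converged values:
  B0: | IN={} | OUT={}
  B1: | IN={} | OUT={}
  B2: | IN={} | OUT={}
  B3: | IN={} | OUT={b+f, c*e}
  B4: | IN={b+f, c*e} | OUT={b+f, c*e}
  B5: | IN={b+f, c*e} | OUT={b+f}
  B6: | IN={b+f} | OUT={b+f}
  B7: | IN={b+f} | OUT={b+f}
  B8: | IN={b+f} | OUT={}

Merge at B4: IN[B4] = OUT[B3] = {b+f, c*e}
Applying B4's transfer function to that IN value gives OUT[B4] (row B4 above).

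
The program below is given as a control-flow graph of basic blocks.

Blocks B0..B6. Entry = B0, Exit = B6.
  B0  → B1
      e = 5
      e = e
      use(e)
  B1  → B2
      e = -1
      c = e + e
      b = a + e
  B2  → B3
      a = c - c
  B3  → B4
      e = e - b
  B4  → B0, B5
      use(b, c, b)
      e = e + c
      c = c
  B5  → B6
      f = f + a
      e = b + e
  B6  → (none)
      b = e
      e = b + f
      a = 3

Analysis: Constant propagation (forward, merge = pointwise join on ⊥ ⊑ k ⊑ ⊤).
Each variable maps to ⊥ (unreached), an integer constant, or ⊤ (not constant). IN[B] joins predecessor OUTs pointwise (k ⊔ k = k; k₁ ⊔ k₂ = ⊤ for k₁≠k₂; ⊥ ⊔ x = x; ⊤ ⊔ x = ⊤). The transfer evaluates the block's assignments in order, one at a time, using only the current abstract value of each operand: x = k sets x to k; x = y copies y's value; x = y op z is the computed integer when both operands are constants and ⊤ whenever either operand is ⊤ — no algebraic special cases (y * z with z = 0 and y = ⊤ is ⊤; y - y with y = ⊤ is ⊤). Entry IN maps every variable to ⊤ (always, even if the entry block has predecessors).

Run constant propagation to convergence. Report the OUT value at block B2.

Converged values:
  B0: | IN=(all ⊤) | OUT={e:5; rest ⊤}
  B1: | IN={e:5; rest ⊤} | OUT={c:-2, e:-1; rest ⊤}
  B2: | IN={c:-2, e:-1; rest ⊤} | OUT={a:0, c:-2, e:-1; rest ⊤}
  B3: | IN={a:0, c:-2, e:-1; rest ⊤} | OUT={a:0, c:-2; rest ⊤}
  B4: | IN={a:0, c:-2; rest ⊤} | OUT={a:0, c:-2; rest ⊤}
  B5: | IN={a:0, c:-2; rest ⊤} | OUT={a:0, c:-2; rest ⊤}
  B6: | IN={a:0, c:-2; rest ⊤} | OUT={a:3, c:-2; rest ⊤}

Merge at B2: IN[B2] = OUT[B1] = {a: ⊤, b: ⊤, c: -2, d: ⊤, e: -1, f: ⊤}
Applying B2's transfer function to that IN value gives OUT[B2] (row B2 above).

Answer: {a: 0, b: ⊤, c: -2, d: ⊤, e: -1, f: ⊤}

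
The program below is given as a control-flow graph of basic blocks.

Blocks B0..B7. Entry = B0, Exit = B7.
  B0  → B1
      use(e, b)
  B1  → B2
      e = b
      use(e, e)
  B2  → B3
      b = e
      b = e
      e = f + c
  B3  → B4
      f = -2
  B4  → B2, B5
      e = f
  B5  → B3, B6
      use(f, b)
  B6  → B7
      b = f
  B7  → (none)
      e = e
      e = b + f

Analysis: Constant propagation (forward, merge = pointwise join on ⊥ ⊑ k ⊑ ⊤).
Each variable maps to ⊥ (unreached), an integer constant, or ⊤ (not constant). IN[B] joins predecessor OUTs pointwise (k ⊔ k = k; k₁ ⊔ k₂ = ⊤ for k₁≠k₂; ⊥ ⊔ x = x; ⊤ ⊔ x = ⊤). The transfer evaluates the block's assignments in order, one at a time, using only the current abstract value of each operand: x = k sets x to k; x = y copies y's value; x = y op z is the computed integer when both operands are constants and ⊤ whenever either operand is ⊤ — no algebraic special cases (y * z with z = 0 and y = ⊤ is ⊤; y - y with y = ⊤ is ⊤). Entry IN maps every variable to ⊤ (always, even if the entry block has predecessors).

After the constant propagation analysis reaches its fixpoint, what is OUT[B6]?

Converged values:
  B0:  IN=(all ⊤)  OUT=(all ⊤)
  B1:  IN=(all ⊤)  OUT=(all ⊤)
  B2:  IN=(all ⊤)  OUT=(all ⊤)
  B3:  IN=(all ⊤)  OUT={f:-2; rest ⊤}
  B4:  IN={f:-2; rest ⊤}  OUT={e:-2, f:-2; rest ⊤}
  B5:  IN={e:-2, f:-2; rest ⊤}  OUT={e:-2, f:-2; rest ⊤}
  B6:  IN={e:-2, f:-2; rest ⊤}  OUT={b:-2, e:-2, f:-2; rest ⊤}
  B7:  IN={b:-2, e:-2, f:-2; rest ⊤}  OUT={b:-2, e:-4, f:-2; rest ⊤}

Merge at B6: IN[B6] = OUT[B5] = {a: ⊤, b: ⊤, c: ⊤, d: ⊤, e: -2, f: -2}
Applying B6's transfer function to that IN value gives OUT[B6] (row B6 above).

Answer: {a: ⊤, b: -2, c: ⊤, d: ⊤, e: -2, f: -2}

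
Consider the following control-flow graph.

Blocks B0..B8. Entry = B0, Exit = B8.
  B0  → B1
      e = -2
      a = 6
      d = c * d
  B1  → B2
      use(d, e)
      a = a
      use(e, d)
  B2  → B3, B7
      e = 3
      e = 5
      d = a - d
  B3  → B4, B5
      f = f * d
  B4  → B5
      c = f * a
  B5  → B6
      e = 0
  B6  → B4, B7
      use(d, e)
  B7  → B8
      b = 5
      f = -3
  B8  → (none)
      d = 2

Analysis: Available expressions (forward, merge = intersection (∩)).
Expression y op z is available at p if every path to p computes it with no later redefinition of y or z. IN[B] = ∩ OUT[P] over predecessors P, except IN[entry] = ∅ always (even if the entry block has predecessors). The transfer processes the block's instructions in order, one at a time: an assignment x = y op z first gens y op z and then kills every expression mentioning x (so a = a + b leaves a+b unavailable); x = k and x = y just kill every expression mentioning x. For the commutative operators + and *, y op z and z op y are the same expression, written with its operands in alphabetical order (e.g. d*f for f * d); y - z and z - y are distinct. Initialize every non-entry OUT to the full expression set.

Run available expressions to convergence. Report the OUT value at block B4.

Answer: {a*f}

Derivation:
Fixpoint table:
  B0:   IN={}   OUT={}
  B1:   IN={}   OUT={}
  B2:   IN={}   OUT={}
  B3:   IN={}   OUT={}
  B4:   IN={}   OUT={a*f}
  B5:   IN={}   OUT={}
  B6:   IN={}   OUT={}
  B7:   IN={}   OUT={}
  B8:   IN={}   OUT={}

Merge at B4: IN[B4] = OUT[B3] ∩ OUT[B6] = {}
Applying B4's transfer function to that IN value gives OUT[B4] (row B4 above).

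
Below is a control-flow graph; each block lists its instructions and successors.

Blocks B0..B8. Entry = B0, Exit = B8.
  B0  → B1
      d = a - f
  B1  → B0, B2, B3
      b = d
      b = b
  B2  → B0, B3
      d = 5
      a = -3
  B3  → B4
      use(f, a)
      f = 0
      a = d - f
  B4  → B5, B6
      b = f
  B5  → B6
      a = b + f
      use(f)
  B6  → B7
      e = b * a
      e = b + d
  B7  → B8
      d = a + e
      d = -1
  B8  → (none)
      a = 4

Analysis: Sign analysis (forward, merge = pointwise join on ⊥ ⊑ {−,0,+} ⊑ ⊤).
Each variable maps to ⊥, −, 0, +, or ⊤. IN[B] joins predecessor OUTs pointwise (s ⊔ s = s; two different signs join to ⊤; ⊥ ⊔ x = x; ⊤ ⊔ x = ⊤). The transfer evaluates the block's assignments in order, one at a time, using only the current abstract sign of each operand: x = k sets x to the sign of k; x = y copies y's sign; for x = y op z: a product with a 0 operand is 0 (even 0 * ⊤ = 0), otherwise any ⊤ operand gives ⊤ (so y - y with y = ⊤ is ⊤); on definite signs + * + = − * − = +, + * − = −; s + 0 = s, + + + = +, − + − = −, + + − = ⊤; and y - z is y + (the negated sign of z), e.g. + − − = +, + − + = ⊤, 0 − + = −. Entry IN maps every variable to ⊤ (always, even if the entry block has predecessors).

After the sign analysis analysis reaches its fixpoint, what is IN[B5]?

Answer: {a: ⊤, b: 0, c: ⊤, d: ⊤, e: ⊤, f: 0}

Trace:
Per-block solution:
  B0: | IN=(all ⊤) | OUT=(all ⊤)
  B1: | IN=(all ⊤) | OUT=(all ⊤)
  B2: | IN=(all ⊤) | OUT={a:-, d:+; rest ⊤}
  B3: | IN=(all ⊤) | OUT={f:0; rest ⊤}
  B4: | IN={f:0; rest ⊤} | OUT={b:0, f:0; rest ⊤}
  B5: | IN={b:0, f:0; rest ⊤} | OUT={a:0, b:0, f:0; rest ⊤}
  B6: | IN={b:0, f:0; rest ⊤} | OUT={b:0, f:0; rest ⊤}
  B7: | IN={b:0, f:0; rest ⊤} | OUT={b:0, d:-, f:0; rest ⊤}
  B8: | IN={b:0, d:-, f:0; rest ⊤} | OUT={a:+, b:0, d:-, f:0; rest ⊤}

Merge at B5: IN[B5] = OUT[B4] = {a: ⊤, b: 0, c: ⊤, d: ⊤, e: ⊤, f: 0}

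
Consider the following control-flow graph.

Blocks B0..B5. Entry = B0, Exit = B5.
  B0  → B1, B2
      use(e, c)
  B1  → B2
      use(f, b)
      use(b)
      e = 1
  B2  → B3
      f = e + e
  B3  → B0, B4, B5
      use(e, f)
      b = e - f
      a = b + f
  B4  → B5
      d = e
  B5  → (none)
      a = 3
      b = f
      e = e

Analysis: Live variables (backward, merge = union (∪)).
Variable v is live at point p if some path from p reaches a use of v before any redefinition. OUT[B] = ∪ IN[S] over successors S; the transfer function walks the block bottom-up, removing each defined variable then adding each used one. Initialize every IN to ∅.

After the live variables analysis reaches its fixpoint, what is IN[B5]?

Fixpoint table:
  B0:   IN={b, c, e, f}   OUT={b, c, e, f}
  B1:   IN={b, c, f}   OUT={c, e}
  B2:   IN={c, e}   OUT={c, e, f}
  B3:   IN={c, e, f}   OUT={b, c, e, f}
  B4:   IN={e, f}   OUT={e, f}
  B5:   IN={e, f}   OUT={}

B5 is the boundary node: OUT[B5] = {}
Applying B5's transfer function to that OUT value gives IN[B5] (row B5 above).

Answer: {e, f}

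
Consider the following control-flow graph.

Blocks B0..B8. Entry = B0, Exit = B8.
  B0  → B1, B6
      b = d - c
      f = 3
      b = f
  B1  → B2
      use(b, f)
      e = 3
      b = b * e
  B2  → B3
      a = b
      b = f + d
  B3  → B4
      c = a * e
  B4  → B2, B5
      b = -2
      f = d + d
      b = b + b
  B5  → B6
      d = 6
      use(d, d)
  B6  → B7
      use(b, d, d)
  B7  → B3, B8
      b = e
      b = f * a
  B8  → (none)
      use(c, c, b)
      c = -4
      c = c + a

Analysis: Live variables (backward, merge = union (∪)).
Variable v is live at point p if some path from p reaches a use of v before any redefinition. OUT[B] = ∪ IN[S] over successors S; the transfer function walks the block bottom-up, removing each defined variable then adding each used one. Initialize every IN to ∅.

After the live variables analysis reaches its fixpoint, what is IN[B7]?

Answer: {a, c, d, e, f}

Trace:
Fixpoint table:
  B0:  IN={a, c, d, e}  OUT={a, b, c, d, e, f}
  B1:  IN={b, d, f}  OUT={b, d, e, f}
  B2:  IN={b, d, e, f}  OUT={a, d, e}
  B3:  IN={a, d, e}  OUT={a, c, d, e}
  B4:  IN={a, c, d, e}  OUT={a, b, c, d, e, f}
  B5:  IN={a, b, c, e, f}  OUT={a, b, c, d, e, f}
  B6:  IN={a, b, c, d, e, f}  OUT={a, c, d, e, f}
  B7:  IN={a, c, d, e, f}  OUT={a, b, c, d, e}
  B8:  IN={a, b, c}  OUT={}

Merge at B7: OUT[B7] = IN[B3] ⊔ IN[B8] = {a, b, c, d, e}
Applying B7's transfer function to that OUT value gives IN[B7] (row B7 above).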